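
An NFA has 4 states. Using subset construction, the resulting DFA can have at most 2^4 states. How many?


NFA has 4 states
Subset construction: each DFA state = subset of NFA states
Maximum subsets = 2^4
2^4 = 16

16


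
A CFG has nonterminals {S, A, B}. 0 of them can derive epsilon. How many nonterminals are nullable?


Nonterminals: {S, A, B}
A nonterminal is nullable if it can derive epsilon
Counting nullable nonterminals: 0
Total nullable = 0

0


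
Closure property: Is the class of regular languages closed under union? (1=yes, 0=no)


Regular languages are closed under all standard operations:
- Union: Yes (product construction)
- Intersection: Yes (product construction)
- Complement: Yes (swap accept/reject)
- Concatenation: Yes (NFA construction)
Operation: union -> Closed

1


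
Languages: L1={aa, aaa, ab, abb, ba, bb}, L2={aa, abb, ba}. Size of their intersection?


L1 = {aa, aaa, ab, abb, ba, bb}
L2 = {aa, abb, ba}
Checking each string in L1 against L2:
  'aa': in L2? Yes
  'aaa': in L2? No
  'ab': in L2? No
  'abb': in L2? Yes
  'ba': in L2? Yes
  'bb': in L2? No
Intersection = {aa, abb, ba}
|L1 ∩ L2| = 3

3


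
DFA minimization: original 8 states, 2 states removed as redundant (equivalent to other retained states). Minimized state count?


Original DFA: 8 states
Redundant states removed: 2
Minimized states = original - removed
= 8 - 2
= 6

6


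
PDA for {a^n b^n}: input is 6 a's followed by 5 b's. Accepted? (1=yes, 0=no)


Language requires equal numbers of a's and b's
PDA pushes for each 'a', pops for each 'b'
Number of a's = 6
Number of b's = 5
6 != 5 -> Reject

0


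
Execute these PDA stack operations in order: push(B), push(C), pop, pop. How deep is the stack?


Tracing stack operations:
  push(B) -> stack = [B], depth=1
  push(C) -> stack = [B,C], depth=2
  pop -> removed C, stack = [B], depth=1
  pop -> removed B, stack = [], depth=0
Final depth = 0

0


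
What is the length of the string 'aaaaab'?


String: 'aaaaab'
Counting characters:
  'a' appears 5 time(s)
  'b' appears 1 time(s)
Total length = 5 + 1 = 6

6


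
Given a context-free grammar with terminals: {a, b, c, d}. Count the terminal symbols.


Terminal symbols: a, b, c, d
Counting each: a (#1), b (#2), c (#3), d (#4)
Total = 4

4


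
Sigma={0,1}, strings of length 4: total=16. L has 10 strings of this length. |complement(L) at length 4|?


Alphabet: {0,1}
String length: 4
Total strings of length 4 = 2^4 = 16
Strings in L = 10
Complement = total - |L|
= 16 - 10
= 6

6


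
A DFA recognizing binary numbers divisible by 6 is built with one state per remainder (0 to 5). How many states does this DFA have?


Divisibility by 6 is tracked via the remainder mod 6: 0, 1, ..., 5
The construction assigns one state to each remainder
Number of remainders = 6

6


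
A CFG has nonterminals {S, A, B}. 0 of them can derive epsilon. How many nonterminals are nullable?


Nonterminals: {S, A, B}
A nonterminal is nullable if it can derive epsilon
Counting nullable nonterminals: 0
Total nullable = 0

0


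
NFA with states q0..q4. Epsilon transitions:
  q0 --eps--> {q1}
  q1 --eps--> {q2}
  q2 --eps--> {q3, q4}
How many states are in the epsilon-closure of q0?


Starting from q0
Initialize closure = {q0}
Follow epsilon from q0 -> add q1
Follow epsilon from q1 -> add q2
Follow epsilon from q2 -> add q3
Follow epsilon from q2 -> add q4
Final closure: {q0, q1, q2, q3, q4}
Size = 5

5


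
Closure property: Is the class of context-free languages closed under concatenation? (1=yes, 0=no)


CFL closure properties:
  Closed under: union, concatenation, Kleene star
  NOT closed under: intersection, complement
Operation 'concatenation' is in closed list -> Yes (closed)

1


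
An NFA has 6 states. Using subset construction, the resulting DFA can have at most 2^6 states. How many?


NFA has 6 states
Subset construction: each DFA state = subset of NFA states
Maximum subsets = 2^6
2^6 = 64

64


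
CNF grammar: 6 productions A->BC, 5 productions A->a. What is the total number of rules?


CNF allows two rule forms:
  A -> BC (binary): 6 rules
  A -> a (terminal): 5 rules
Total = 6 + 5 = 11

11


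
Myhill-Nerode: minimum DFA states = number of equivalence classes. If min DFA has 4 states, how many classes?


Myhill-Nerode theorem:
Number of equivalence classes = number of states in minimal DFA
Minimal DFA states = 4
Therefore equivalence classes = 4

4


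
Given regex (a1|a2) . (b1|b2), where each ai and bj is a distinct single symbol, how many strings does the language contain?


First group: 2 alternatives
Second group: 2 alternatives
Concatenation: each choice from group 1 pairs with each from group 2
Total = 2 x 2 = 4

4


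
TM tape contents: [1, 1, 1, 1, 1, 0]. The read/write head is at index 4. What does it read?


Tape: [1, 1, 1, 1, 1, 0]
Positions: 0 1 2 3 4 5
Values:    1 1 1 1 1 0
Head at position 4
tape[4] = 1

1


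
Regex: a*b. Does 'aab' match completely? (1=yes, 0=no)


Pattern: a*b
String: 'aab'
Pattern requires: zero or more 'a's followed by exactly one 'b'
Found 2 leading 'a's
Remaining: 'b'
Remaining is exactly 'b' -> match
Result: 1

1


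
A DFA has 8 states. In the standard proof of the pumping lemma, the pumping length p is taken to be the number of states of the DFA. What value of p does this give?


Pumping lemma for regular languages (standard proof):
Take p = |Q|, the number of DFA states.
Any string of length >= |Q| passes through |Q|+1 states while reading its first |Q| symbols,
so by pigeonhole some state repeats, giving the loop that can be pumped.
Here |Q| = 8
Therefore the proof uses p = 8

8


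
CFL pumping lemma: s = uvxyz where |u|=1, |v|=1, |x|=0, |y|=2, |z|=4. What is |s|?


|s| = |u| + |v| + |x| + |y| + |z|
= 1 + 1 + 0 + 2 + 4
= 2 + 0 + 6
= 2 + 6
= 8

8


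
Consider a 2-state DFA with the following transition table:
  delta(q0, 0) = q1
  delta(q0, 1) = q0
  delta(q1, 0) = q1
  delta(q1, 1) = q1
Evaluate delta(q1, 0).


Looking up transition function:
delta(q1, 0) in the table
Row: q1, Column: 0
Result: q1

q1


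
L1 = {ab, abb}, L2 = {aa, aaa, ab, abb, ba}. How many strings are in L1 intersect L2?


L1 = {ab, abb}
L2 = {aa, aaa, ab, abb, ba}
Checking each string in L1 against L2:
  'ab': in L2? Yes
  'abb': in L2? Yes
Intersection = {ab, abb}
|L1 ∩ L2| = 2

2


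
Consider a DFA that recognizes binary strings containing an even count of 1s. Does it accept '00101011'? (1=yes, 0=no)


DFA has 2 states: q_even (start, accept=yes) and q_odd
Processing string '00101011' character by character:
  Position 0: read '0', 1-count=0 -> q_even (no change)
  Position 1: read '0', 1-count=0 -> q_even (no change)
  Position 2: read '1', 1-count=1 -> q_odd
  Position 3: read '0', 1-count=1 -> q_odd (no change)
  Position 4: read '1', 1-count=2 -> q_even
  Position 5: read '0', 1-count=2 -> q_even (no change)
  Position 6: read '1', 1-count=3 -> q_odd
  Position 7: read '1', 1-count=4 -> q_even
Final state: q_even, total 1s = 4 (even); the DFA requires an even count -> accept

1


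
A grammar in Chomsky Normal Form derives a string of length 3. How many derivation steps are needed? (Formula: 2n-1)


Chomsky Normal Form derivation:
String length n = 3
Each step either:
  - Splits a nonterminal into two (n-1 such steps)
  - Converts a nonterminal to terminal (n such steps)
Total = (n-1) + n = 2n - 1
= 2(3) - 1
= 6 - 1
= 5

5


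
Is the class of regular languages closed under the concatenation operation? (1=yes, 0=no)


Regular languages are closed under:
- Union (DFA product construction)
- Intersection (DFA product construction)
- Complement (swap accept/reject states)
- Concatenation (NFA construction)
- Kleene star (NFA construction)
concatenation is in this list
Therefore: closed

1


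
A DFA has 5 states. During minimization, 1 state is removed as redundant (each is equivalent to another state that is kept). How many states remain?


Original DFA: 5 states
Redundant states removed: 1
Minimized states = original - removed
= 5 - 1
= 4

4


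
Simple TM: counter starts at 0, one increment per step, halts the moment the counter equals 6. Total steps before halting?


Counter starts at 0. Counting sequence:
  Step 1: counter = 1
  Step 2: counter = 2
  Step 3: counter = 3
  Step 4: counter = 4
  Step 5: counter = 5
  Step 6: counter = 6
Counter reached 6 -> halt
Total steps = 6

6


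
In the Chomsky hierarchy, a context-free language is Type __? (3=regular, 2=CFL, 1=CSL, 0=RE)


Chomsky hierarchy levels:
  Type 3: Regular (DFA/NFA/regex)
  Type 2: Context-free (PDA)
  Type 1: Context-sensitive
  Type 0: Recursively enumerable (TM)
'context-free' corresponds to Type 2

2


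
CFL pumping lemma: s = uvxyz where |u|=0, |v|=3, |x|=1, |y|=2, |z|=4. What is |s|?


|s| = |u| + |v| + |x| + |y| + |z|
= 0 + 3 + 1 + 2 + 4
= 3 + 1 + 6
= 4 + 6
= 10

10


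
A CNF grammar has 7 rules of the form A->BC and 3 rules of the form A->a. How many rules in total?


CNF allows two rule forms:
  A -> BC (binary): 7 rules
  A -> a (terminal): 3 rules
Total = 7 + 3 = 10

10


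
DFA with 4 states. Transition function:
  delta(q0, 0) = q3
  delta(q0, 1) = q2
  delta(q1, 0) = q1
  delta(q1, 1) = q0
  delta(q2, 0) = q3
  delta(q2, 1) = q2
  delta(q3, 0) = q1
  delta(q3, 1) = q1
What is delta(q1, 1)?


Looking up transition function:
delta(q1, 1) in the table
Row: q1, Column: 1
Result: q0

q0


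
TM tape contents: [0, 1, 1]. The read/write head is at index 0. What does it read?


Tape: [0, 1, 1]
Positions: 0 1 2
Values:    0 1 1
Head at position 0
tape[0] = 0

0


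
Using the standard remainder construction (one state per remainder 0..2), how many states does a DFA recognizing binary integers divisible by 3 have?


Divisibility by 3 is tracked via the remainder mod 3: 0, 1, ..., 2
The construction assigns one state to each remainder
Number of remainders = 3

3


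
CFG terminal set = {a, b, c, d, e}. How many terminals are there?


Terminal symbols: a, b, c, d, e
Counting each: a (#1), b (#2), c (#3), d (#4), e (#5)
Total = 5

5


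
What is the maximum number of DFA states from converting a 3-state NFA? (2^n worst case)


NFA has 3 states
Subset construction: each DFA state = subset of NFA states
Maximum subsets = 2^3
2^3 = 8

8


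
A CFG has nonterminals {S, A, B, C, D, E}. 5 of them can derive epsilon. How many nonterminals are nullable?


Nonterminals: {S, A, B, C, D, E}
A nonterminal is nullable if it can derive epsilon
Counting nullable nonterminals: 5
Total nullable = 5

5


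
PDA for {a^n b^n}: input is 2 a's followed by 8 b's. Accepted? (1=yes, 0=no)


Language requires equal numbers of a's and b's
PDA pushes for each 'a', pops for each 'b'
Number of a's = 2
Number of b's = 8
2 != 8 -> Reject

0


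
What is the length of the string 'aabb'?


String: 'aabb'
Counting characters:
  'a' appears 2 time(s)
  'b' appears 2 time(s)
Total length = 2 + 2 = 4

4


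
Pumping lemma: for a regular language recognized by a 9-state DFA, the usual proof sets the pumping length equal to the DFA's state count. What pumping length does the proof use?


Pumping lemma for regular languages (standard proof):
Take p = |Q|, the number of DFA states.
Any string of length >= |Q| passes through |Q|+1 states while reading its first |Q| symbols,
so by pigeonhole some state repeats, giving the loop that can be pumped.
Here |Q| = 9
Therefore the proof uses p = 9

9


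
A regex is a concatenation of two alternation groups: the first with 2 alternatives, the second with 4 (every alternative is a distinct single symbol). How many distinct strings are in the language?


First group: 2 alternatives
Second group: 4 alternatives
Concatenation: each choice from group 1 pairs with each from group 2
Total = 2 x 4 = 8

8


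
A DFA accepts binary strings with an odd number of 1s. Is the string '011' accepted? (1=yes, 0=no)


DFA has 2 states: q_even (start, accept=no) and q_odd
Processing string '011' character by character:
  Position 0: read '0', 1-count=0 -> q_even (no change)
  Position 1: read '1', 1-count=1 -> q_odd
  Position 2: read '1', 1-count=2 -> q_even
Final state: q_even, total 1s = 2 (even); the DFA requires an odd count -> reject

0


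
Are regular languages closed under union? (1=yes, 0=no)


Regular languages are closed under all standard operations:
- Union: Yes (product construction)
- Intersection: Yes (product construction)
- Complement: Yes (swap accept/reject)
- Concatenation: Yes (NFA construction)
Operation: union -> Closed

1


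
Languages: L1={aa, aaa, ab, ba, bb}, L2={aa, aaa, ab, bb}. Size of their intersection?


L1 = {aa, aaa, ab, ba, bb}
L2 = {aa, aaa, ab, bb}
Checking each string in L1 against L2:
  'aa': in L2? Yes
  'aaa': in L2? Yes
  'ab': in L2? Yes
  'ba': in L2? No
  'bb': in L2? Yes
Intersection = {aa, aaa, ab, bb}
|L1 ∩ L2| = 4

4


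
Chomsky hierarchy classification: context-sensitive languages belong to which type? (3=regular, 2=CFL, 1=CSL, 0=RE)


Chomsky hierarchy levels:
  Type 3: Regular (DFA/NFA/regex)
  Type 2: Context-free (PDA)
  Type 1: Context-sensitive
  Type 0: Recursively enumerable (TM)
'context-sensitive' corresponds to Type 1

1


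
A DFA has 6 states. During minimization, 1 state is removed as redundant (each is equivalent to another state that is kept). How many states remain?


Original DFA: 6 states
Redundant states removed: 1
Minimized states = original - removed
= 6 - 1
= 5

5


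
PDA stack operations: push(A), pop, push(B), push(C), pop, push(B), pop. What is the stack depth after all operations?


Tracing stack operations:
  push(A) -> stack = [A], depth=1
  pop -> removed A, stack = [], depth=0
  push(B) -> stack = [B], depth=1
  push(C) -> stack = [B,C], depth=2
  pop -> removed C, stack = [B], depth=1
  push(B) -> stack = [B,B], depth=2
  pop -> removed B, stack = [B], depth=1
Final depth = 1

1


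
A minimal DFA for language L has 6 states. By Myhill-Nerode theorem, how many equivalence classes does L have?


Myhill-Nerode theorem:
Number of equivalence classes = number of states in minimal DFA
Minimal DFA states = 6
Therefore equivalence classes = 6

6


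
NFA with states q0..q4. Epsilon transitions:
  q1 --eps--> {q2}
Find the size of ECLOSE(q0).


Starting from q0
Initialize closure = {q0}
q0 has no outgoing epsilon transitions -> nothing to add
Final closure: {q0}
Size = 1

1


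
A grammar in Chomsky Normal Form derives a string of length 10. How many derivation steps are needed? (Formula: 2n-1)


Chomsky Normal Form derivation:
String length n = 10
Each step either:
  - Splits a nonterminal into two (n-1 such steps)
  - Converts a nonterminal to terminal (n such steps)
Total = (n-1) + n = 2n - 1
= 2(10) - 1
= 20 - 1
= 19

19


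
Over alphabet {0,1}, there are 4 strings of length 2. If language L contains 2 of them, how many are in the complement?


Alphabet: {0,1}
String length: 2
Total strings of length 2 = 2^2 = 4
Strings in L = 2
Complement = total - |L|
= 4 - 2
= 2

2


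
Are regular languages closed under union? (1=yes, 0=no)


Regular languages are closed under:
- Union (DFA product construction)
- Intersection (DFA product construction)
- Complement (swap accept/reject states)
- Concatenation (NFA construction)
- Kleene star (NFA construction)
union is in this list
Therefore: closed

1


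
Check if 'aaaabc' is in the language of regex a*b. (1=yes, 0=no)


Pattern: a*b
String: 'aaaabc'
Pattern requires: zero or more 'a's followed by exactly one 'b'
Found 4 leading 'a's
Remaining: 'bc'
Remaining is not 'b' -> no match
Result: 0

0


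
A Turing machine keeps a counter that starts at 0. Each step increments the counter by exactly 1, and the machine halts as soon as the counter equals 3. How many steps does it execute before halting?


Counter starts at 0. Counting sequence:
  Step 1: counter = 1
  Step 2: counter = 2
  Step 3: counter = 3
Counter reached 3 -> halt
Total steps = 3

3


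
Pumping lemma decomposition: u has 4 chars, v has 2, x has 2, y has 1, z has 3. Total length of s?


|s| = |u| + |v| + |x| + |y| + |z|
= 4 + 2 + 2 + 1 + 3
= 6 + 2 + 4
= 8 + 4
= 12

12


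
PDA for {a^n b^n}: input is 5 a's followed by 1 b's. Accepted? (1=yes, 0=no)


Language requires equal numbers of a's and b's
PDA pushes for each 'a', pops for each 'b'
Number of a's = 5
Number of b's = 1
5 != 1 -> Reject

0


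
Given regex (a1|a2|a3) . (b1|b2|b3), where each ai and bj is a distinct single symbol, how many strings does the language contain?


First group: 3 alternatives
Second group: 3 alternatives
Concatenation: each choice from group 1 pairs with each from group 2
Total = 3 x 3 = 9

9


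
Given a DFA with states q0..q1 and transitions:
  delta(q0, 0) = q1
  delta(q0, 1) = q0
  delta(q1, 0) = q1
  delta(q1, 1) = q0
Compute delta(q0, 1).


Looking up transition function:
delta(q0, 1) in the table
Row: q0, Column: 1
Result: q0

q0


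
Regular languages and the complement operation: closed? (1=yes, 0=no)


Regular languages are closed under all standard operations:
- Union: Yes (product construction)
- Intersection: Yes (product construction)
- Complement: Yes (swap accept/reject)
- Concatenation: Yes (NFA construction)
Operation: complement -> Closed

1


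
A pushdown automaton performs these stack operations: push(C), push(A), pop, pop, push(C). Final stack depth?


Tracing stack operations:
  push(C) -> stack = [C], depth=1
  push(A) -> stack = [C,A], depth=2
  pop -> removed A, stack = [C], depth=1
  pop -> removed C, stack = [], depth=0
  push(C) -> stack = [C], depth=1
Final depth = 1

1


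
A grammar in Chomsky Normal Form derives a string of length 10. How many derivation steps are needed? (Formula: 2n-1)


Chomsky Normal Form derivation:
String length n = 10
Each step either:
  - Splits a nonterminal into two (n-1 such steps)
  - Converts a nonterminal to terminal (n such steps)
Total = (n-1) + n = 2n - 1
= 2(10) - 1
= 20 - 1
= 19

19


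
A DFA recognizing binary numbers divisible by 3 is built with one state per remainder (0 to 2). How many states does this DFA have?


Divisibility by 3 is tracked via the remainder mod 3: 0, 1, ..., 2
The construction assigns one state to each remainder
Number of remainders = 3

3


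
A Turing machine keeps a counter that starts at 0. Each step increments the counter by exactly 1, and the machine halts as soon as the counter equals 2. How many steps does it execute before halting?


Counter starts at 0. Counting sequence:
  Step 1: counter = 1
  Step 2: counter = 2
Counter reached 2 -> halt
Total steps = 2

2


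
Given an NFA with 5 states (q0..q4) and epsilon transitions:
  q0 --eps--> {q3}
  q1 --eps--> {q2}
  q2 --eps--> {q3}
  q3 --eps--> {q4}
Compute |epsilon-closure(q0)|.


Starting from q0
Initialize closure = {q0}
Follow epsilon from q0 -> add q3
Follow epsilon from q3 -> add q4
Final closure: {q0, q3, q4}
Size = 3

3


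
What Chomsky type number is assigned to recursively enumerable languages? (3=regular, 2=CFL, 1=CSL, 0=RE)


Chomsky hierarchy levels:
  Type 3: Regular (DFA/NFA/regex)
  Type 2: Context-free (PDA)
  Type 1: Context-sensitive
  Type 0: Recursively enumerable (TM)
'recursively enumerable' corresponds to Type 0

0


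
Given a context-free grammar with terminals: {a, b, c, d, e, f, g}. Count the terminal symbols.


Terminal symbols: a, b, c, d, e, f, g
Counting each: a (#1), b (#2), c (#3), d (#4), e (#5), f (#6), g (#7)
Total = 7

7


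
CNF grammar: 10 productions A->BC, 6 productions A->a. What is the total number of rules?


CNF allows two rule forms:
  A -> BC (binary): 10 rules
  A -> a (terminal): 6 rules
Total = 10 + 6 = 16

16


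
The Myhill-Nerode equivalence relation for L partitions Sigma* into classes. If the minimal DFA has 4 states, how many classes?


Myhill-Nerode theorem:
Number of equivalence classes = number of states in minimal DFA
Minimal DFA states = 4
Therefore equivalence classes = 4

4


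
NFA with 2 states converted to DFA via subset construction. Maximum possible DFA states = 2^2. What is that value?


NFA has 2 states
Subset construction: each DFA state = subset of NFA states
Maximum subsets = 2^2
2^2 = 4

4


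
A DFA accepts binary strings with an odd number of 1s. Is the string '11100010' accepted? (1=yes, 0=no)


DFA has 2 states: q_even (start, accept=no) and q_odd
Processing string '11100010' character by character:
  Position 0: read '1', 1-count=1 -> q_odd
  Position 1: read '1', 1-count=2 -> q_even
  Position 2: read '1', 1-count=3 -> q_odd
  Position 3: read '0', 1-count=3 -> q_odd (no change)
  Position 4: read '0', 1-count=3 -> q_odd (no change)
  Position 5: read '0', 1-count=3 -> q_odd (no change)
  Position 6: read '1', 1-count=4 -> q_even
  Position 7: read '0', 1-count=4 -> q_even (no change)
Final state: q_even, total 1s = 4 (even); the DFA requires an odd count -> reject

0


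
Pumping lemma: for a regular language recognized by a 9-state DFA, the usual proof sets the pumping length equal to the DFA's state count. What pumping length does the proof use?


Pumping lemma for regular languages (standard proof):
Take p = |Q|, the number of DFA states.
Any string of length >= |Q| passes through |Q|+1 states while reading its first |Q| symbols,
so by pigeonhole some state repeats, giving the loop that can be pumped.
Here |Q| = 9
Therefore the proof uses p = 9

9


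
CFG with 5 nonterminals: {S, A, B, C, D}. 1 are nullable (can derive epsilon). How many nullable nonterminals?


Nonterminals: {S, A, B, C, D}
A nonterminal is nullable if it can derive epsilon
Counting nullable nonterminals: 1
Total nullable = 1

1


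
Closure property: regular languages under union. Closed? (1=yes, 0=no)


Regular languages are closed under:
- Union (DFA product construction)
- Intersection (DFA product construction)
- Complement (swap accept/reject states)
- Concatenation (NFA construction)
- Kleene star (NFA construction)
union is in this list
Therefore: closed

1


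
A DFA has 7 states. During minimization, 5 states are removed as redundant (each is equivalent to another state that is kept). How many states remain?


Original DFA: 7 states
Redundant states removed: 5
Minimized states = original - removed
= 7 - 5
= 2

2


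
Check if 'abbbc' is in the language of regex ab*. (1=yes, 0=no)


Pattern: ab*
String: 'abbbc'
Pattern requires: exactly one 'a' followed by zero or more 'b's
First char is 'a' -> OK
Rest 'bbbc': all b's? No
Result: 0

0


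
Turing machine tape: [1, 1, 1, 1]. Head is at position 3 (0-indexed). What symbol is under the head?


Tape: [1, 1, 1, 1]
Positions: 0 1 2 3
Values:    1 1 1 1
Head at position 3
tape[3] = 1

1


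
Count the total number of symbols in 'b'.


String: 'b'
Counting characters:
  'b' appears 1 time(s)
Total length = 0 + 1 = 1

1


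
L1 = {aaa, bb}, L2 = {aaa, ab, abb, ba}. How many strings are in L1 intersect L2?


L1 = {aaa, bb}
L2 = {aaa, ab, abb, ba}
Checking each string in L1 against L2:
  'aaa': in L2? Yes
  'bb': in L2? No
Intersection = {aaa}
|L1 ∩ L2| = 1

1


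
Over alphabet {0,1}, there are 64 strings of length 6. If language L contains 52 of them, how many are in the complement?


Alphabet: {0,1}
String length: 6
Total strings of length 6 = 2^6 = 64
Strings in L = 52
Complement = total - |L|
= 64 - 52
= 12

12


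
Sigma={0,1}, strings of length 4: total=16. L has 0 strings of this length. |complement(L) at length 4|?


Alphabet: {0,1}
String length: 4
Total strings of length 4 = 2^4 = 16
Strings in L = 0
Complement = total - |L|
= 16 - 0
= 16

16


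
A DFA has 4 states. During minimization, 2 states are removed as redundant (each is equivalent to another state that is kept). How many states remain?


Original DFA: 4 states
Redundant states removed: 2
Minimized states = original - removed
= 4 - 2
= 2

2


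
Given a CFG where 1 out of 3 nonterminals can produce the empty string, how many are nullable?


Nonterminals: {S, A, B}
A nonterminal is nullable if it can derive epsilon
Counting nullable nonterminals: 1
Total nullable = 1

1


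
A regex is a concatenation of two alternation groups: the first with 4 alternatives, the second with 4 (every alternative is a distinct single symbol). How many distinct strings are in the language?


First group: 4 alternatives
Second group: 4 alternatives
Concatenation: each choice from group 1 pairs with each from group 2
Total = 4 x 4 = 16

16


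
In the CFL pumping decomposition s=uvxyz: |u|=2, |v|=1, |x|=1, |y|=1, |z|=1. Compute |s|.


|s| = |u| + |v| + |x| + |y| + |z|
= 2 + 1 + 1 + 1 + 1
= 3 + 1 + 2
= 4 + 2
= 6

6


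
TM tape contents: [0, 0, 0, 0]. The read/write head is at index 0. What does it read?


Tape: [0, 0, 0, 0]
Positions: 0 1 2 3
Values:    0 0 0 0
Head at position 0
tape[0] = 0

0


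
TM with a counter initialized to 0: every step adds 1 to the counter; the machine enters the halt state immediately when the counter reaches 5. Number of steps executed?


Counter starts at 0. Counting sequence:
  Step 1: counter = 1
  Step 2: counter = 2
  Step 3: counter = 3
  Step 4: counter = 4
  Step 5: counter = 5
Counter reached 5 -> halt
Total steps = 5

5


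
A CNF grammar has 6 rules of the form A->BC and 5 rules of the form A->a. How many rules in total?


CNF allows two rule forms:
  A -> BC (binary): 6 rules
  A -> a (terminal): 5 rules
Total = 6 + 5 = 11

11


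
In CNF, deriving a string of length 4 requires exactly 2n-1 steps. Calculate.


Chomsky Normal Form derivation:
String length n = 4
Each step either:
  - Splits a nonterminal into two (n-1 such steps)
  - Converts a nonterminal to terminal (n such steps)
Total = (n-1) + n = 2n - 1
= 2(4) - 1
= 8 - 1
= 7

7


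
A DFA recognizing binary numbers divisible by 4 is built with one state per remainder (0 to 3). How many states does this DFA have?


Divisibility by 4 is tracked via the remainder mod 4: 0, 1, ..., 3
The construction assigns one state to each remainder
Number of remainders = 4

4


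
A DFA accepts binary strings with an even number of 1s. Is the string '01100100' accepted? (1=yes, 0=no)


DFA has 2 states: q_even (start, accept=yes) and q_odd
Processing string '01100100' character by character:
  Position 0: read '0', 1-count=0 -> q_even (no change)
  Position 1: read '1', 1-count=1 -> q_odd
  Position 2: read '1', 1-count=2 -> q_even
  Position 3: read '0', 1-count=2 -> q_even (no change)
  Position 4: read '0', 1-count=2 -> q_even (no change)
  Position 5: read '1', 1-count=3 -> q_odd
  Position 6: read '0', 1-count=3 -> q_odd (no change)
  Position 7: read '0', 1-count=3 -> q_odd (no change)
Final state: q_odd, total 1s = 3 (odd); the DFA requires an even count -> reject

0


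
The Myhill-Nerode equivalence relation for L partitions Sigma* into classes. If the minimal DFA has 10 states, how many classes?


Myhill-Nerode theorem:
Number of equivalence classes = number of states in minimal DFA
Minimal DFA states = 10
Therefore equivalence classes = 10

10


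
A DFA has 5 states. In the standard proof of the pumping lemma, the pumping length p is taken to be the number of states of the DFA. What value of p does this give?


Pumping lemma for regular languages (standard proof):
Take p = |Q|, the number of DFA states.
Any string of length >= |Q| passes through |Q|+1 states while reading its first |Q| symbols,
so by pigeonhole some state repeats, giving the loop that can be pumped.
Here |Q| = 5
Therefore the proof uses p = 5

5


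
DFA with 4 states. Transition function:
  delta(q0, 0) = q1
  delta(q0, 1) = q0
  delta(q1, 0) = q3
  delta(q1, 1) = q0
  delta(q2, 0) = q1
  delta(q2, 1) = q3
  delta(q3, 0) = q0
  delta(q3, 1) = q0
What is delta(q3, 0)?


Looking up transition function:
delta(q3, 0) in the table
Row: q3, Column: 0
Result: q0

q0


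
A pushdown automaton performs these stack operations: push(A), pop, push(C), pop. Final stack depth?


Tracing stack operations:
  push(A) -> stack = [A], depth=1
  pop -> removed A, stack = [], depth=0
  push(C) -> stack = [C], depth=1
  pop -> removed C, stack = [], depth=0
Final depth = 0

0


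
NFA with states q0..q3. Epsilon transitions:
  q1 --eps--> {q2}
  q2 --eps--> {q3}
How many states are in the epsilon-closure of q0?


Starting from q0
Initialize closure = {q0}
q0 has no outgoing epsilon transitions -> nothing to add
Final closure: {q0}
Size = 1

1


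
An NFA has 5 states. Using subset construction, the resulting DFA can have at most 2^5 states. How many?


NFA has 5 states
Subset construction: each DFA state = subset of NFA states
Maximum subsets = 2^5
2^5 = 32

32


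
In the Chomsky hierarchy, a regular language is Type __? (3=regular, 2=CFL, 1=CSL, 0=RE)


Chomsky hierarchy levels:
  Type 3: Regular (DFA/NFA/regex)
  Type 2: Context-free (PDA)
  Type 1: Context-sensitive
  Type 0: Recursively enumerable (TM)
'regular' corresponds to Type 3

3


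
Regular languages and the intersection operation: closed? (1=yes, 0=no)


Regular languages are closed under all standard operations:
- Union: Yes (product construction)
- Intersection: Yes (product construction)
- Complement: Yes (swap accept/reject)
- Concatenation: Yes (NFA construction)
Operation: intersection -> Closed

1


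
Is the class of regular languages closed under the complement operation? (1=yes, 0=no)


Regular languages are closed under:
- Union (DFA product construction)
- Intersection (DFA product construction)
- Complement (swap accept/reject states)
- Concatenation (NFA construction)
- Kleene star (NFA construction)
complement is in this list
Therefore: closed

1


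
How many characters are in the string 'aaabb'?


String: 'aaabb'
Counting characters:
  'a' appears 3 time(s)
  'b' appears 2 time(s)
Total length = 3 + 2 = 5

5


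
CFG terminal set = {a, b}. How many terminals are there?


Terminal symbols: a, b
Counting each: a (#1), b (#2)
Total = 2

2


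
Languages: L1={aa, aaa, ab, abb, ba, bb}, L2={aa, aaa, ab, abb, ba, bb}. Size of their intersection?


L1 = {aa, aaa, ab, abb, ba, bb}
L2 = {aa, aaa, ab, abb, ba, bb}
Checking each string in L1 against L2:
  'aa': in L2? Yes
  'aaa': in L2? Yes
  'ab': in L2? Yes
  'abb': in L2? Yes
  'ba': in L2? Yes
  'bb': in L2? Yes
Intersection = {aa, aaa, ab, abb, ba, bb}
|L1 ∩ L2| = 6

6


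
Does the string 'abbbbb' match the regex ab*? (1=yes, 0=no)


Pattern: ab*
String: 'abbbbb'
Pattern requires: exactly one 'a' followed by zero or more 'b's
First char is 'a' -> OK
Rest 'bbbbb': all b's? Yes
Result: 1

1


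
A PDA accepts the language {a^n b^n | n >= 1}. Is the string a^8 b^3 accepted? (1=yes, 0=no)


Language requires equal numbers of a's and b's
PDA pushes for each 'a', pops for each 'b'
Number of a's = 8
Number of b's = 3
8 != 3 -> Reject

0


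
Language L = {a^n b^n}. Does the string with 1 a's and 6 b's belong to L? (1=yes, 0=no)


Language requires equal numbers of a's and b's
PDA pushes for each 'a', pops for each 'b'
Number of a's = 1
Number of b's = 6
1 != 6 -> Reject

0


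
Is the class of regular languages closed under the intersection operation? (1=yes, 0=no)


Regular languages are closed under:
- Union (DFA product construction)
- Intersection (DFA product construction)
- Complement (swap accept/reject states)
- Concatenation (NFA construction)
- Kleene star (NFA construction)
intersection is in this list
Therefore: closed

1


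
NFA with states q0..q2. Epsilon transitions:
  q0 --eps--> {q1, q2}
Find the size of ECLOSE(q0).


Starting from q0
Initialize closure = {q0}
Follow epsilon from q0 -> add q1
Follow epsilon from q0 -> add q2
Final closure: {q0, q1, q2}
Size = 3

3


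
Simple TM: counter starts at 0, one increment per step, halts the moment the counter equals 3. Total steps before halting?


Counter starts at 0. Counting sequence:
  Step 1: counter = 1
  Step 2: counter = 2
  Step 3: counter = 3
Counter reached 3 -> halt
Total steps = 3

3


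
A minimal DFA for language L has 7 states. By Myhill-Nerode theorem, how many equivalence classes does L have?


Myhill-Nerode theorem:
Number of equivalence classes = number of states in minimal DFA
Minimal DFA states = 7
Therefore equivalence classes = 7

7


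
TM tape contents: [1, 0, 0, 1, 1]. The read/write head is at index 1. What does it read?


Tape: [1, 0, 0, 1, 1]
Positions: 0 1 2 3 4
Values:    1 0 0 1 1
Head at position 1
tape[1] = 0

0


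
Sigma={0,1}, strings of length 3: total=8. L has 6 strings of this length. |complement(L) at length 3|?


Alphabet: {0,1}
String length: 3
Total strings of length 3 = 2^3 = 8
Strings in L = 6
Complement = total - |L|
= 8 - 6
= 2

2


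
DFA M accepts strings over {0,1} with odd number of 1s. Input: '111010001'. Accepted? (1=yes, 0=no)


DFA has 2 states: q_even (start, accept=no) and q_odd
Processing string '111010001' character by character:
  Position 0: read '1', 1-count=1 -> q_odd
  Position 1: read '1', 1-count=2 -> q_even
  Position 2: read '1', 1-count=3 -> q_odd
  Position 3: read '0', 1-count=3 -> q_odd (no change)
  Position 4: read '1', 1-count=4 -> q_even
  Position 5: read '0', 1-count=4 -> q_even (no change)
  Position 6: read '0', 1-count=4 -> q_even (no change)
  Position 7: read '0', 1-count=4 -> q_even (no change)
  Position 8: read '1', 1-count=5 -> q_odd
Final state: q_odd, total 1s = 5 (odd); the DFA requires an odd count -> accept

1


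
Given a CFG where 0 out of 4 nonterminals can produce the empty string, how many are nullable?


Nonterminals: {S, A, B, C}
A nonterminal is nullable if it can derive epsilon
Counting nullable nonterminals: 0
Total nullable = 0

0


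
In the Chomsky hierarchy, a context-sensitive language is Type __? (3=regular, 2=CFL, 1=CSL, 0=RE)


Chomsky hierarchy levels:
  Type 3: Regular (DFA/NFA/regex)
  Type 2: Context-free (PDA)
  Type 1: Context-sensitive
  Type 0: Recursively enumerable (TM)
'context-sensitive' corresponds to Type 1

1


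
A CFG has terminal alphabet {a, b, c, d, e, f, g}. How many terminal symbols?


Terminal symbols: a, b, c, d, e, f, g
Counting each: a (#1), b (#2), c (#3), d (#4), e (#5), f (#6), g (#7)
Total = 7

7


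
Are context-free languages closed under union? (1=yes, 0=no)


CFL closure properties:
  Closed under: union, concatenation, Kleene star
  NOT closed under: intersection, complement
Operation 'union' is in closed list -> Yes (closed)

1


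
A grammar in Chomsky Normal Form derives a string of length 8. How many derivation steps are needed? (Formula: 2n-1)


Chomsky Normal Form derivation:
String length n = 8
Each step either:
  - Splits a nonterminal into two (n-1 such steps)
  - Converts a nonterminal to terminal (n such steps)
Total = (n-1) + n = 2n - 1
= 2(8) - 1
= 16 - 1
= 15

15


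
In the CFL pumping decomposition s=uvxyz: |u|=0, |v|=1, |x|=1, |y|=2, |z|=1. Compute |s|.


|s| = |u| + |v| + |x| + |y| + |z|
= 0 + 1 + 1 + 2 + 1
= 1 + 1 + 3
= 2 + 3
= 5

5


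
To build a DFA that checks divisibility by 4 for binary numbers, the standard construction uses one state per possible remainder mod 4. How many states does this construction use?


Divisibility by 4 is tracked via the remainder mod 4: 0, 1, ..., 3
The construction assigns one state to each remainder
Number of remainders = 4

4


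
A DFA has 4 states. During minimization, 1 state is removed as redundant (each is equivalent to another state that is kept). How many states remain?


Original DFA: 4 states
Redundant states removed: 1
Minimized states = original - removed
= 4 - 1
= 3

3


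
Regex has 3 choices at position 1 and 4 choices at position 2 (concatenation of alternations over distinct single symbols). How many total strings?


First group: 3 alternatives
Second group: 4 alternatives
Concatenation: each choice from group 1 pairs with each from group 2
Total = 3 x 4 = 12

12


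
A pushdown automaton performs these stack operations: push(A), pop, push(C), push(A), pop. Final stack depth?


Tracing stack operations:
  push(A) -> stack = [A], depth=1
  pop -> removed A, stack = [], depth=0
  push(C) -> stack = [C], depth=1
  push(A) -> stack = [C,A], depth=2
  pop -> removed A, stack = [C], depth=1
Final depth = 1

1


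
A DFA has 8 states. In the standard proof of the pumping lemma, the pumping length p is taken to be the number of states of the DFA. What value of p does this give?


Pumping lemma for regular languages (standard proof):
Take p = |Q|, the number of DFA states.
Any string of length >= |Q| passes through |Q|+1 states while reading its first |Q| symbols,
so by pigeonhole some state repeats, giving the loop that can be pumped.
Here |Q| = 8
Therefore the proof uses p = 8

8


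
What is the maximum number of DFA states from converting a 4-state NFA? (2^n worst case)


NFA has 4 states
Subset construction: each DFA state = subset of NFA states
Maximum subsets = 2^4
2^4 = 16

16


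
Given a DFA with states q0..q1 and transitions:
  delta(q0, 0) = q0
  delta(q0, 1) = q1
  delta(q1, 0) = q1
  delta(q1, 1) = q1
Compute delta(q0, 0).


Looking up transition function:
delta(q0, 0) in the table
Row: q0, Column: 0
Result: q0

q0


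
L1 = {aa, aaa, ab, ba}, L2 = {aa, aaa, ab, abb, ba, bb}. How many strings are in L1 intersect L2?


L1 = {aa, aaa, ab, ba}
L2 = {aa, aaa, ab, abb, ba, bb}
Checking each string in L1 against L2:
  'aa': in L2? Yes
  'aaa': in L2? Yes
  'ab': in L2? Yes
  'ba': in L2? Yes
Intersection = {aa, aaa, ab, ba}
|L1 ∩ L2| = 4

4


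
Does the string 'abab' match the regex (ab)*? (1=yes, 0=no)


Pattern: (ab)*
String: 'abab'
Pattern requires: zero or more repetitions of 'ab'
Pairs: ['ab', 'ab']
All pairs are 'ab'? Yes
Result: 1

1


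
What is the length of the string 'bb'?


String: 'bb'
Counting characters:
  'b' appears 2 time(s)
Total length = 0 + 2 = 2

2


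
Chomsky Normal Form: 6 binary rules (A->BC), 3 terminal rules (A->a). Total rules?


CNF allows two rule forms:
  A -> BC (binary): 6 rules
  A -> a (terminal): 3 rules
Total = 6 + 3 = 9

9


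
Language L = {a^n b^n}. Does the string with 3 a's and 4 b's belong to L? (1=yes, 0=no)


Language requires equal numbers of a's and b's
PDA pushes for each 'a', pops for each 'b'
Number of a's = 3
Number of b's = 4
3 != 4 -> Reject

0


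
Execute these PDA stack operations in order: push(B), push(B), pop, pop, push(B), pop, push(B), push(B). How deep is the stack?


Tracing stack operations:
  push(B) -> stack = [B], depth=1
  push(B) -> stack = [B,B], depth=2
  pop -> removed B, stack = [B], depth=1
  pop -> removed B, stack = [], depth=0
  push(B) -> stack = [B], depth=1
  pop -> removed B, stack = [], depth=0
  push(B) -> stack = [B], depth=1
  push(B) -> stack = [B,B], depth=2
Final depth = 2

2


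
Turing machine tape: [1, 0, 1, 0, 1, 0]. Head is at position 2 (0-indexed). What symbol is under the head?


Tape: [1, 0, 1, 0, 1, 0]
Positions: 0 1 2 3 4 5
Values:    1 0 1 0 1 0
Head at position 2
tape[2] = 1

1


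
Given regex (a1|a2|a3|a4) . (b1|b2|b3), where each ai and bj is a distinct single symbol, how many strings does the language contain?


First group: 4 alternatives
Second group: 3 alternatives
Concatenation: each choice from group 1 pairs with each from group 2
Total = 4 x 3 = 12

12


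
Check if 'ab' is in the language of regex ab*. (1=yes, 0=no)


Pattern: ab*
String: 'ab'
Pattern requires: exactly one 'a' followed by zero or more 'b's
First char is 'a' -> OK
Rest 'b': all b's? Yes
Result: 1

1


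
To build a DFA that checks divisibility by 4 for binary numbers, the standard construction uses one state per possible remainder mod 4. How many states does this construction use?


Divisibility by 4 is tracked via the remainder mod 4: 0, 1, ..., 3
The construction assigns one state to each remainder
Number of remainders = 4

4
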